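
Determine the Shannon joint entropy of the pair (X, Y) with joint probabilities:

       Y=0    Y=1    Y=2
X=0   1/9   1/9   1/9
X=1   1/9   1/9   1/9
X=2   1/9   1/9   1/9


H(X,Y) = -Σ p(x,y) log₂ p(x,y)
  p(0,0)=1/9: -0.1111 × log₂(0.1111) = 0.3522
  p(0,1)=1/9: -0.1111 × log₂(0.1111) = 0.3522
  p(0,2)=1/9: -0.1111 × log₂(0.1111) = 0.3522
  p(1,0)=1/9: -0.1111 × log₂(0.1111) = 0.3522
  p(1,1)=1/9: -0.1111 × log₂(0.1111) = 0.3522
  p(1,2)=1/9: -0.1111 × log₂(0.1111) = 0.3522
  p(2,0)=1/9: -0.1111 × log₂(0.1111) = 0.3522
  p(2,1)=1/9: -0.1111 × log₂(0.1111) = 0.3522
  p(2,2)=1/9: -0.1111 × log₂(0.1111) = 0.3522
H(X,Y) = 3.1699 bits


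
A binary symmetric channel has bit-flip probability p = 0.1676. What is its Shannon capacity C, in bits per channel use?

For BSC with error probability p:
C = 1 - H(p) where H(p) is binary entropy
H(0.1676) = -0.1676 × log₂(0.1676) - 0.8324 × log₂(0.8324)
H(p) = 0.6522
C = 1 - 0.6522 = 0.3478 bits/use


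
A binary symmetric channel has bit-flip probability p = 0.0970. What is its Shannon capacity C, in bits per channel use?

For BSC with error probability p:
C = 1 - H(p) where H(p) is binary entropy
H(0.0970) = -0.0970 × log₂(0.0970) - 0.9030 × log₂(0.9030)
H(p) = 0.4594
C = 1 - 0.4594 = 0.5406 bits/use


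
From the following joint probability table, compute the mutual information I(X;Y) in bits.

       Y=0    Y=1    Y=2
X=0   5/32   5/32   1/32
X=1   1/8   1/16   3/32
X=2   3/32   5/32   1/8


H(X) = 1.5749, H(Y) = 1.5613, H(X,Y) = 3.0519
I(X;Y) = H(X) + H(Y) - H(X,Y) = 0.0843 bits


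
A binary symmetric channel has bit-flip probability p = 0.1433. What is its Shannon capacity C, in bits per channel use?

For BSC with error probability p:
C = 1 - H(p) where H(p) is binary entropy
H(0.1433) = -0.1433 × log₂(0.1433) - 0.8567 × log₂(0.8567)
H(p) = 0.5928
C = 1 - 0.5928 = 0.4072 bits/use


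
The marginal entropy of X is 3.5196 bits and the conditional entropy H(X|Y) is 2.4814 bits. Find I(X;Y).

I(X;Y) = H(X) - H(X|Y)
I(X;Y) = 3.5196 - 2.4814 = 1.0382 bits


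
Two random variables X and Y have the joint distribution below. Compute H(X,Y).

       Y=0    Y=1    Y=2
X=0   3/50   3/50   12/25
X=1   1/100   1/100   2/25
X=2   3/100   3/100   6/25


H(X,Y) = -Σ p(x,y) log₂ p(x,y)
  p(0,0)=3/50: -0.0600 × log₂(0.0600) = 0.2435
  p(0,1)=3/50: -0.0600 × log₂(0.0600) = 0.2435
  p(0,2)=12/25: -0.4800 × log₂(0.4800) = 0.5083
  p(1,0)=1/100: -0.0100 × log₂(0.0100) = 0.0664
  p(1,1)=1/100: -0.0100 × log₂(0.0100) = 0.0664
  p(1,2)=2/25: -0.0800 × log₂(0.0800) = 0.2915
  p(2,0)=3/100: -0.0300 × log₂(0.0300) = 0.1518
  p(2,1)=3/100: -0.0300 × log₂(0.0300) = 0.1518
  p(2,2)=6/25: -0.2400 × log₂(0.2400) = 0.4941
H(X,Y) = 2.2174 bits


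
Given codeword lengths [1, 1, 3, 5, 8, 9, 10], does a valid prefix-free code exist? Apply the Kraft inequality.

Kraft inequality: Σ 2^(-l_i) ≤ 1 for prefix-free code
Calculating: 2^(-1) + 2^(-1) + 2^(-3) + 2^(-5) + 2^(-8) + 2^(-9) + 2^(-10)
= 0.5 + 0.5 + 0.125 + 0.03125 + 0.00390625 + 0.001953125 + 0.0009765625
= 1.1631
Since 1.1631 > 1, prefix-free code does not exist


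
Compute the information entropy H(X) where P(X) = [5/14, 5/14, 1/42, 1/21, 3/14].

H(X) = -Σ p(x) log₂ p(x)
  -5/14 × log₂(5/14) = 0.5305
  -5/14 × log₂(5/14) = 0.5305
  -1/42 × log₂(1/42) = 0.1284
  -1/21 × log₂(1/21) = 0.2092
  -3/14 × log₂(3/14) = 0.4762
H(X) = 1.8748 bits


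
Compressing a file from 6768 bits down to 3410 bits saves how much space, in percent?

Space savings = (1 - Compressed/Original) × 100%
= (1 - 3410/6768) × 100%
= 49.62%


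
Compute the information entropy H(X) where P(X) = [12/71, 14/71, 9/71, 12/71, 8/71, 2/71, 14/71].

H(X) = -Σ p(x) log₂ p(x)
  -12/71 × log₂(12/71) = 0.4335
  -14/71 × log₂(14/71) = 0.4619
  -9/71 × log₂(9/71) = 0.3777
  -12/71 × log₂(12/71) = 0.4335
  -8/71 × log₂(8/71) = 0.3549
  -2/71 × log₂(2/71) = 0.1451
  -14/71 × log₂(14/71) = 0.4619
H(X) = 2.6684 bits


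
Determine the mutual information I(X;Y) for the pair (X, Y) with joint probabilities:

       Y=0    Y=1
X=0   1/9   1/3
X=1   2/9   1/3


H(X) = 0.9911, H(Y) = 0.9183, H(X,Y) = 1.8911
I(X;Y) = H(X) + H(Y) - H(X,Y) = 0.0183 bits


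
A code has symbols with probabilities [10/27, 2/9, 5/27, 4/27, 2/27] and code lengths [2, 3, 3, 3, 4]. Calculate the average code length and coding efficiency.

Average length L = Σ p_i × l_i = 2.7037 bits
Entropy H = 2.1498 bits
Efficiency η = H/L × 100% = 79.51%


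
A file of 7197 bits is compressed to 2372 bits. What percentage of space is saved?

Space savings = (1 - Compressed/Original) × 100%
= (1 - 2372/7197) × 100%
= 67.04%


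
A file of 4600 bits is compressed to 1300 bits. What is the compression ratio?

Compression ratio = Original / Compressed
= 4600 / 1300 = 3.54:1


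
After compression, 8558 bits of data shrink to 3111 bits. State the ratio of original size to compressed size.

Compression ratio = Original / Compressed
= 8558 / 3111 = 2.75:1


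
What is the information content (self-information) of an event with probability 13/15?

Information content I(x) = -log₂(p(x))
I = -log₂(13/15) = -log₂(0.8667)
I = 0.2065 bits


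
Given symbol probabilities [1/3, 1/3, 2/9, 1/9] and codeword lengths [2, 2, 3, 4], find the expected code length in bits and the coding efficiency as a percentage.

Average length L = Σ p_i × l_i = 2.4444 bits
Entropy H = 1.8911 bits
Efficiency η = H/L × 100% = 77.36%


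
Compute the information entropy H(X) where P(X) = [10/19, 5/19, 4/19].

H(X) = -Σ p(x) log₂ p(x)
  -10/19 × log₂(10/19) = 0.4874
  -5/19 × log₂(5/19) = 0.5068
  -4/19 × log₂(4/19) = 0.4732
H(X) = 1.4675 bits


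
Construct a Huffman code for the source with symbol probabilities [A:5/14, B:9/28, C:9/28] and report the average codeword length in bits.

Huffman tree construction:
Combine smallest probabilities repeatedly
Resulting codes:
  A: 0 (length 1)
  B: 10 (length 2)
  C: 11 (length 2)
Average length = Σ p(s) × length(s) = 1.6429 bits


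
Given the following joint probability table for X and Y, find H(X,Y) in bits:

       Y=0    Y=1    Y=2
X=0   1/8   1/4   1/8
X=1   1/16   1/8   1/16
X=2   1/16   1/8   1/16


H(X,Y) = -Σ p(x,y) log₂ p(x,y)
  p(0,0)=1/8: -0.1250 × log₂(0.1250) = 0.3750
  p(0,1)=1/4: -0.2500 × log₂(0.2500) = 0.5000
  p(0,2)=1/8: -0.1250 × log₂(0.1250) = 0.3750
  p(1,0)=1/16: -0.0625 × log₂(0.0625) = 0.2500
  p(1,1)=1/8: -0.1250 × log₂(0.1250) = 0.3750
  p(1,2)=1/16: -0.0625 × log₂(0.0625) = 0.2500
  p(2,0)=1/16: -0.0625 × log₂(0.0625) = 0.2500
  p(2,1)=1/8: -0.1250 × log₂(0.1250) = 0.3750
  p(2,2)=1/16: -0.0625 × log₂(0.0625) = 0.2500
H(X,Y) = 3.0000 bits


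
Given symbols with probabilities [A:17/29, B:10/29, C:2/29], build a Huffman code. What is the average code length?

Huffman tree construction:
Combine smallest probabilities repeatedly
Resulting codes:
  A: 1 (length 1)
  B: 01 (length 2)
  C: 00 (length 2)
Average length = Σ p(s) × length(s) = 1.4138 bits


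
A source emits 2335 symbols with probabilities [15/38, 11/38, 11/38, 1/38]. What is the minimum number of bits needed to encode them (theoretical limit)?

Entropy H = 1.7029 bits/symbol
Minimum bits = H × n = 1.7029 × 2335
= 3976.28 bits


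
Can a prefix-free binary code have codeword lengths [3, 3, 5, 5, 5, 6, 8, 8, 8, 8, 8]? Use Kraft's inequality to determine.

Kraft inequality: Σ 2^(-l_i) ≤ 1 for prefix-free code
Calculating: 2^(-3) + 2^(-3) + 2^(-5) + 2^(-5) + 2^(-5) + 2^(-6) + 2^(-8) + 2^(-8) + 2^(-8) + 2^(-8) + 2^(-8)
= 0.125 + 0.125 + 0.03125 + 0.03125 + 0.03125 + 0.015625 + 0.00390625 + 0.00390625 + 0.00390625 + 0.00390625 + 0.00390625
= 0.3789
Since 0.3789 ≤ 1, prefix-free code exists


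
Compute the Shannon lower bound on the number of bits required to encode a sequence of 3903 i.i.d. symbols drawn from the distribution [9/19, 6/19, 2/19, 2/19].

Entropy H = 1.7196 bits/symbol
Minimum bits = H × n = 1.7196 × 3903
= 6711.42 bits


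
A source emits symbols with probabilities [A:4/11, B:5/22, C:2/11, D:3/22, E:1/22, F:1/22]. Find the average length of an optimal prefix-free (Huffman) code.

Huffman tree construction:
Combine smallest probabilities repeatedly
Resulting codes:
  A: 11 (length 2)
  B: 01 (length 2)
  C: 00 (length 2)
  D: 101 (length 3)
  E: 1000 (length 4)
  F: 1001 (length 4)
Average length = Σ p(s) × length(s) = 2.3182 bits


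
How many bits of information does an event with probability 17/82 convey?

Information content I(x) = -log₂(p(x))
I = -log₂(17/82) = -log₂(0.2073)
I = 2.2701 bits


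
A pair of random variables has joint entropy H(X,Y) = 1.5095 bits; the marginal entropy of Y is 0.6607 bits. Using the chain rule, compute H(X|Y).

Chain rule: H(X,Y) = H(X|Y) + H(Y)
H(X|Y) = H(X,Y) - H(Y) = 1.5095 - 0.6607 = 0.8488 bits


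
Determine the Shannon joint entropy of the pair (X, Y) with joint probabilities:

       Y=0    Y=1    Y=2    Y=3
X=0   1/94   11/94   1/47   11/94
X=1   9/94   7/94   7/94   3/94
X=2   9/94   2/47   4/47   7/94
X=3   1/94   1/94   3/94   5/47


H(X,Y) = -Σ p(x,y) log₂ p(x,y)
  p(0,0)=1/94: -0.0106 × log₂(0.0106) = 0.0697
  p(0,1)=11/94: -0.1170 × log₂(0.1170) = 0.3622
  p(0,2)=1/47: -0.0213 × log₂(0.0213) = 0.1182
  p(0,3)=11/94: -0.1170 × log₂(0.1170) = 0.3622
  p(1,0)=9/94: -0.0957 × log₂(0.0957) = 0.3241
  p(1,1)=7/94: -0.0745 × log₂(0.0745) = 0.2790
  p(1,2)=7/94: -0.0745 × log₂(0.0745) = 0.2790
  p(1,3)=3/94: -0.0319 × log₂(0.0319) = 0.1586
  p(2,0)=9/94: -0.0957 × log₂(0.0957) = 0.3241
  p(2,1)=2/47: -0.0426 × log₂(0.0426) = 0.1938
  p(2,2)=4/47: -0.0851 × log₂(0.0851) = 0.3025
  p(2,3)=7/94: -0.0745 × log₂(0.0745) = 0.2790
  p(3,0)=1/94: -0.0106 × log₂(0.0106) = 0.0697
  p(3,1)=1/94: -0.0106 × log₂(0.0106) = 0.0697
  p(3,2)=3/94: -0.0319 × log₂(0.0319) = 0.1586
  p(3,3)=5/47: -0.1064 × log₂(0.1064) = 0.3439
H(X,Y) = 3.6945 bits


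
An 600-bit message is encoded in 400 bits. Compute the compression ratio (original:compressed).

Compression ratio = Original / Compressed
= 600 / 400 = 1.50:1


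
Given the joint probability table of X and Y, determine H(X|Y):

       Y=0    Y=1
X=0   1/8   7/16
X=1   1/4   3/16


H(X|Y) = Σ_y p(y) H(X|Y=y)
  p(Y=0) = 3/8, H(X|Y=0) = 0.9183
  p(Y=1) = 5/8, H(X|Y=1) = 0.8813
H(X|Y) = 0.3750×0.9183 + 0.6250×0.8813 = 0.8952 bits


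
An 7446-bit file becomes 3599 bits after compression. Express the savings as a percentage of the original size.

Space savings = (1 - Compressed/Original) × 100%
= (1 - 3599/7446) × 100%
= 51.67%


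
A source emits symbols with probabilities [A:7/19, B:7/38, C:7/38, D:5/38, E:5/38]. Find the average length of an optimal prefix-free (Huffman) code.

Huffman tree construction:
Combine smallest probabilities repeatedly
Resulting codes:
  A: 11 (length 2)
  B: 00 (length 2)
  C: 01 (length 2)
  D: 100 (length 3)
  E: 101 (length 3)
Average length = Σ p(s) × length(s) = 2.2632 bits


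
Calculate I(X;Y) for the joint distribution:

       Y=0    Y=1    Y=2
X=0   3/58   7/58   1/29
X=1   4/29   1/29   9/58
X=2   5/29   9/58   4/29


H(X) = 1.5112, H(Y) = 1.5820, H(X,Y) = 2.9841
I(X;Y) = H(X) + H(Y) - H(X,Y) = 0.1091 bits


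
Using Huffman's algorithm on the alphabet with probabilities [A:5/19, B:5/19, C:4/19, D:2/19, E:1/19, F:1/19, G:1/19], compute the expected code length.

Huffman tree construction:
Combine smallest probabilities repeatedly
Resulting codes:
  A: 01 (length 2)
  B: 10 (length 2)
  C: 00 (length 2)
  D: 1111 (length 4)
  E: 1100 (length 4)
  F: 1101 (length 4)
  G: 1110 (length 4)
Average length = Σ p(s) × length(s) = 2.5263 bits


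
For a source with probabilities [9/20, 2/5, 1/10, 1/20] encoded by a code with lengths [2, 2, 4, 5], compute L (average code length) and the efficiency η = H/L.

Average length L = Σ p_i × l_i = 2.3500 bits
Entropy H = 1.5955 bits
Efficiency η = H/L × 100% = 67.89%


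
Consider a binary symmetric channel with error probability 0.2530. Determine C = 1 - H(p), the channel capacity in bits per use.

For BSC with error probability p:
C = 1 - H(p) where H(p) is binary entropy
H(0.2530) = -0.2530 × log₂(0.2530) - 0.7470 × log₂(0.7470)
H(p) = 0.8160
C = 1 - 0.8160 = 0.1840 bits/use


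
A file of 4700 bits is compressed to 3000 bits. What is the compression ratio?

Compression ratio = Original / Compressed
= 4700 / 3000 = 1.57:1


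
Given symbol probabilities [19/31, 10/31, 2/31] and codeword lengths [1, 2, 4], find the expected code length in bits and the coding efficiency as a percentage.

Average length L = Σ p_i × l_i = 1.5161 bits
Entropy H = 1.2145 bits
Efficiency η = H/L × 100% = 80.11%


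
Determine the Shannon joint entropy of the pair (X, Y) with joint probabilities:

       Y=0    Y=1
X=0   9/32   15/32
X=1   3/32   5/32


H(X,Y) = -Σ p(x,y) log₂ p(x,y)
  p(0,0)=9/32: -0.2812 × log₂(0.2812) = 0.5147
  p(0,1)=15/32: -0.4688 × log₂(0.4688) = 0.5124
  p(1,0)=3/32: -0.0938 × log₂(0.0938) = 0.3202
  p(1,1)=5/32: -0.1562 × log₂(0.1562) = 0.4184
H(X,Y) = 1.7657 bits


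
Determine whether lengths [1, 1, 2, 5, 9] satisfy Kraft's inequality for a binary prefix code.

Kraft inequality: Σ 2^(-l_i) ≤ 1 for prefix-free code
Calculating: 2^(-1) + 2^(-1) + 2^(-2) + 2^(-5) + 2^(-9)
= 0.5 + 0.5 + 0.25 + 0.03125 + 0.001953125
= 1.2832
Since 1.2832 > 1, prefix-free code does not exist


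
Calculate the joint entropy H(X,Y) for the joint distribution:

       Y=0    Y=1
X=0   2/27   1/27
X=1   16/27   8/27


H(X,Y) = -Σ p(x,y) log₂ p(x,y)
  p(0,0)=2/27: -0.0741 × log₂(0.0741) = 0.2781
  p(0,1)=1/27: -0.0370 × log₂(0.0370) = 0.1761
  p(1,0)=16/27: -0.5926 × log₂(0.5926) = 0.4473
  p(1,1)=8/27: -0.2963 × log₂(0.2963) = 0.5200
H(X,Y) = 1.4216 bits


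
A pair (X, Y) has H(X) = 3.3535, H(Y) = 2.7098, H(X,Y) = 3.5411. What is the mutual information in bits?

I(X;Y) = H(X) + H(Y) - H(X,Y)
I(X;Y) = 3.3535 + 2.7098 - 3.5411 = 2.5222 bits


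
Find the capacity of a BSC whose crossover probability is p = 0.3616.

For BSC with error probability p:
C = 1 - H(p) where H(p) is binary entropy
H(0.3616) = -0.3616 × log₂(0.3616) - 0.6384 × log₂(0.6384)
H(p) = 0.9440
C = 1 - 0.9440 = 0.0560 bits/use


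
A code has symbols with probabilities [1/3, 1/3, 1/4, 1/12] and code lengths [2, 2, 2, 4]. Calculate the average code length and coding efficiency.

Average length L = Σ p_i × l_i = 2.1667 bits
Entropy H = 1.8554 bits
Efficiency η = H/L × 100% = 85.63%


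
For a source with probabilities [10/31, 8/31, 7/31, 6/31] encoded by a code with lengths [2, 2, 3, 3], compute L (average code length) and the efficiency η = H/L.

Average length L = Σ p_i × l_i = 2.4194 bits
Entropy H = 1.9742 bits
Efficiency η = H/L × 100% = 81.60%


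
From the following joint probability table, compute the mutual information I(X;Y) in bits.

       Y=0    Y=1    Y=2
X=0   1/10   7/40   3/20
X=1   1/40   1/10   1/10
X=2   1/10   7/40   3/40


H(X) = 1.5389, H(Y) = 1.5296, H(X,Y) = 3.0327
I(X;Y) = H(X) + H(Y) - H(X,Y) = 0.0358 bits


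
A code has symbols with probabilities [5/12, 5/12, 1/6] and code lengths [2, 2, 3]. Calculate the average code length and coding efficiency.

Average length L = Σ p_i × l_i = 2.1667 bits
Entropy H = 1.4834 bits
Efficiency η = H/L × 100% = 68.46%


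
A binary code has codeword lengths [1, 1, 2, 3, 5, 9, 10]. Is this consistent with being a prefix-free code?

Kraft inequality: Σ 2^(-l_i) ≤ 1 for prefix-free code
Calculating: 2^(-1) + 2^(-1) + 2^(-2) + 2^(-3) + 2^(-5) + 2^(-9) + 2^(-10)
= 0.5 + 0.5 + 0.25 + 0.125 + 0.03125 + 0.001953125 + 0.0009765625
= 1.4092
Since 1.4092 > 1, prefix-free code does not exist


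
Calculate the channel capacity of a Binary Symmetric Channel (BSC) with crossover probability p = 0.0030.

For BSC with error probability p:
C = 1 - H(p) where H(p) is binary entropy
H(0.0030) = -0.0030 × log₂(0.0030) - 0.9970 × log₂(0.9970)
H(p) = 0.0295
C = 1 - 0.0295 = 0.9705 bits/use


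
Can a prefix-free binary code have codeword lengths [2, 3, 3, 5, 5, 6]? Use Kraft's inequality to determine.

Kraft inequality: Σ 2^(-l_i) ≤ 1 for prefix-free code
Calculating: 2^(-2) + 2^(-3) + 2^(-3) + 2^(-5) + 2^(-5) + 2^(-6)
= 0.25 + 0.125 + 0.125 + 0.03125 + 0.03125 + 0.015625
= 0.5781
Since 0.5781 ≤ 1, prefix-free code exists


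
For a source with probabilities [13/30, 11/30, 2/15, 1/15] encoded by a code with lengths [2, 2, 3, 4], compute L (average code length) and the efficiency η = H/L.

Average length L = Σ p_i × l_i = 2.2667 bits
Entropy H = 1.7016 bits
Efficiency η = H/L × 100% = 75.07%


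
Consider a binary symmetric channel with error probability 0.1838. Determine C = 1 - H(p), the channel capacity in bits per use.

For BSC with error probability p:
C = 1 - H(p) where H(p) is binary entropy
H(0.1838) = -0.1838 × log₂(0.1838) - 0.8162 × log₂(0.8162)
H(p) = 0.6883
C = 1 - 0.6883 = 0.3117 bits/use


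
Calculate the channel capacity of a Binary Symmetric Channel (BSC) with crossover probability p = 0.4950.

For BSC with error probability p:
C = 1 - H(p) where H(p) is binary entropy
H(0.4950) = -0.4950 × log₂(0.4950) - 0.5050 × log₂(0.5050)
H(p) = 0.9999
C = 1 - 0.9999 = 0.0001 bits/use


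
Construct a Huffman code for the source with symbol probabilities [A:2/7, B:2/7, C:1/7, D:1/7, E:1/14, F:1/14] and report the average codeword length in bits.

Huffman tree construction:
Combine smallest probabilities repeatedly
Resulting codes:
  A: 01 (length 2)
  B: 10 (length 2)
  C: 110 (length 3)
  D: 111 (length 3)
  E: 000 (length 3)
  F: 001 (length 3)
Average length = Σ p(s) × length(s) = 2.4286 bits


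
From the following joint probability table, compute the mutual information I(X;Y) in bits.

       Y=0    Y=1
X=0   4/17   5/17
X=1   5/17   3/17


H(X) = 0.9975, H(Y) = 0.9975, H(X,Y) = 1.9713
I(X;Y) = H(X) + H(Y) - H(X,Y) = 0.0237 bits


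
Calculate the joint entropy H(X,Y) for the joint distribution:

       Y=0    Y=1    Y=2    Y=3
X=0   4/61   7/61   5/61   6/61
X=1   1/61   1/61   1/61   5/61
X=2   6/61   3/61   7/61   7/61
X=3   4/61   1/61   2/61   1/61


H(X,Y) = -Σ p(x,y) log₂ p(x,y)
  p(0,0)=4/61: -0.0656 × log₂(0.0656) = 0.2578
  p(0,1)=7/61: -0.1148 × log₂(0.1148) = 0.3584
  p(0,2)=5/61: -0.0820 × log₂(0.0820) = 0.2958
  p(0,3)=6/61: -0.0984 × log₂(0.0984) = 0.3291
  p(1,0)=1/61: -0.0164 × log₂(0.0164) = 0.0972
  p(1,1)=1/61: -0.0164 × log₂(0.0164) = 0.0972
  p(1,2)=1/61: -0.0164 × log₂(0.0164) = 0.0972
  p(1,3)=5/61: -0.0820 × log₂(0.0820) = 0.2958
  p(2,0)=6/61: -0.0984 × log₂(0.0984) = 0.3291
  p(2,1)=3/61: -0.0492 × log₂(0.0492) = 0.2137
  p(2,2)=7/61: -0.1148 × log₂(0.1148) = 0.3584
  p(2,3)=7/61: -0.1148 × log₂(0.1148) = 0.3584
  p(3,0)=4/61: -0.0656 × log₂(0.0656) = 0.2578
  p(3,1)=1/61: -0.0164 × log₂(0.0164) = 0.0972
  p(3,2)=2/61: -0.0328 × log₂(0.0328) = 0.1617
  p(3,3)=1/61: -0.0164 × log₂(0.0164) = 0.0972
H(X,Y) = 3.7021 bits


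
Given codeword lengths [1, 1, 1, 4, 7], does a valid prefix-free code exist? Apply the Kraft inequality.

Kraft inequality: Σ 2^(-l_i) ≤ 1 for prefix-free code
Calculating: 2^(-1) + 2^(-1) + 2^(-1) + 2^(-4) + 2^(-7)
= 0.5 + 0.5 + 0.5 + 0.0625 + 0.0078125
= 1.5703
Since 1.5703 > 1, prefix-free code does not exist


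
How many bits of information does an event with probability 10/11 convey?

Information content I(x) = -log₂(p(x))
I = -log₂(10/11) = -log₂(0.9091)
I = 0.1375 bits


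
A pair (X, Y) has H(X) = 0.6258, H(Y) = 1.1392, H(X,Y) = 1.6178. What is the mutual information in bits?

I(X;Y) = H(X) + H(Y) - H(X,Y)
I(X;Y) = 0.6258 + 1.1392 - 1.6178 = 0.1472 bits


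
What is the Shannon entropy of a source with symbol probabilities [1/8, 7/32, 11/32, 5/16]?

H(X) = -Σ p(x) log₂ p(x)
  -1/8 × log₂(1/8) = 0.3750
  -7/32 × log₂(7/32) = 0.4796
  -11/32 × log₂(11/32) = 0.5296
  -5/16 × log₂(5/16) = 0.5244
H(X) = 1.9086 bits


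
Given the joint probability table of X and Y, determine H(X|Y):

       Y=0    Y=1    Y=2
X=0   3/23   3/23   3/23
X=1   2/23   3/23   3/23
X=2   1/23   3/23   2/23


H(X|Y) = Σ_y p(y) H(X|Y=y)
  p(Y=0) = 6/23, H(X|Y=0) = 1.4591
  p(Y=1) = 9/23, H(X|Y=1) = 1.5850
  p(Y=2) = 8/23, H(X|Y=2) = 1.5613
H(X|Y) = 0.2609×1.4591 + 0.3913×1.5850 + 0.3478×1.5613 = 1.5439 bits


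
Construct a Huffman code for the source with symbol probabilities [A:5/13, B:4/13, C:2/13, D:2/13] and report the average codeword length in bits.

Huffman tree construction:
Combine smallest probabilities repeatedly
Resulting codes:
  A: 0 (length 1)
  B: 10 (length 2)
  C: 110 (length 3)
  D: 111 (length 3)
Average length = Σ p(s) × length(s) = 1.9231 bits


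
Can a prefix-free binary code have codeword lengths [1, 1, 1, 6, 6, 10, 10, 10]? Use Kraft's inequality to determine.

Kraft inequality: Σ 2^(-l_i) ≤ 1 for prefix-free code
Calculating: 2^(-1) + 2^(-1) + 2^(-1) + 2^(-6) + 2^(-6) + 2^(-10) + 2^(-10) + 2^(-10)
= 0.5 + 0.5 + 0.5 + 0.015625 + 0.015625 + 0.0009765625 + 0.0009765625 + 0.0009765625
= 1.5342
Since 1.5342 > 1, prefix-free code does not exist


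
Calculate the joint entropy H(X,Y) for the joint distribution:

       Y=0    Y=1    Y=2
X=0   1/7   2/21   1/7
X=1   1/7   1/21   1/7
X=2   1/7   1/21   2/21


H(X,Y) = -Σ p(x,y) log₂ p(x,y)
  p(0,0)=1/7: -0.1429 × log₂(0.1429) = 0.4011
  p(0,1)=2/21: -0.0952 × log₂(0.0952) = 0.3231
  p(0,2)=1/7: -0.1429 × log₂(0.1429) = 0.4011
  p(1,0)=1/7: -0.1429 × log₂(0.1429) = 0.4011
  p(1,1)=1/21: -0.0476 × log₂(0.0476) = 0.2092
  p(1,2)=1/7: -0.1429 × log₂(0.1429) = 0.4011
  p(2,0)=1/7: -0.1429 × log₂(0.1429) = 0.4011
  p(2,1)=1/21: -0.0476 × log₂(0.0476) = 0.2092
  p(2,2)=2/21: -0.0952 × log₂(0.0952) = 0.3231
H(X,Y) = 3.0697 bits


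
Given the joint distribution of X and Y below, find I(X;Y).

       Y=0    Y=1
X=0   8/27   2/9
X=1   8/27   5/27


H(X) = 0.9990, H(Y) = 0.9751, H(X,Y) = 1.9727
I(X;Y) = H(X) + H(Y) - H(X,Y) = 0.0014 bits


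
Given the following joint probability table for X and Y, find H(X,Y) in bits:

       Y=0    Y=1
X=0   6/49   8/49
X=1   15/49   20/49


H(X,Y) = -Σ p(x,y) log₂ p(x,y)
  p(0,0)=6/49: -0.1224 × log₂(0.1224) = 0.3710
  p(0,1)=8/49: -0.1633 × log₂(0.1633) = 0.4269
  p(1,0)=15/49: -0.3061 × log₂(0.3061) = 0.5228
  p(1,1)=20/49: -0.4082 × log₂(0.4082) = 0.5277
H(X,Y) = 1.8483 bits


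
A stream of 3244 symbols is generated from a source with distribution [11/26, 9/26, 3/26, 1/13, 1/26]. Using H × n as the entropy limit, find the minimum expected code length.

Entropy H = 1.8797 bits/symbol
Minimum bits = H × n = 1.8797 × 3244
= 6097.91 bits


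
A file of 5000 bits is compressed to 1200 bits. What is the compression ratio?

Compression ratio = Original / Compressed
= 5000 / 1200 = 4.17:1


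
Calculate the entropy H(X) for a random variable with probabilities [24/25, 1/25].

H(X) = -Σ p(x) log₂ p(x)
  -24/25 × log₂(24/25) = 0.0565
  -1/25 × log₂(1/25) = 0.1858
H(X) = 0.2423 bits


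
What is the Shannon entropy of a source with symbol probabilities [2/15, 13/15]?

H(X) = -Σ p(x) log₂ p(x)
  -2/15 × log₂(2/15) = 0.3876
  -13/15 × log₂(13/15) = 0.1789
H(X) = 0.5665 bits


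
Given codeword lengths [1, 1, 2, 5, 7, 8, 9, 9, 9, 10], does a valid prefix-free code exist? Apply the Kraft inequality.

Kraft inequality: Σ 2^(-l_i) ≤ 1 for prefix-free code
Calculating: 2^(-1) + 2^(-1) + 2^(-2) + 2^(-5) + 2^(-7) + 2^(-8) + 2^(-9) + 2^(-9) + 2^(-9) + 2^(-10)
= 0.5 + 0.5 + 0.25 + 0.03125 + 0.0078125 + 0.00390625 + 0.001953125 + 0.001953125 + 0.001953125 + 0.0009765625
= 1.2998
Since 1.2998 > 1, prefix-free code does not exist


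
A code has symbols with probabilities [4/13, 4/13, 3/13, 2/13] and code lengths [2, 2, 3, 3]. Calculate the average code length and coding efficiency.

Average length L = Σ p_i × l_i = 2.3846 bits
Entropy H = 1.9501 bits
Efficiency η = H/L × 100% = 81.78%


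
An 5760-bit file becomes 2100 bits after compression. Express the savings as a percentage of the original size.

Space savings = (1 - Compressed/Original) × 100%
= (1 - 2100/5760) × 100%
= 63.54%


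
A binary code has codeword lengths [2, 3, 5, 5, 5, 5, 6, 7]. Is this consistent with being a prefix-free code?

Kraft inequality: Σ 2^(-l_i) ≤ 1 for prefix-free code
Calculating: 2^(-2) + 2^(-3) + 2^(-5) + 2^(-5) + 2^(-5) + 2^(-5) + 2^(-6) + 2^(-7)
= 0.25 + 0.125 + 0.03125 + 0.03125 + 0.03125 + 0.03125 + 0.015625 + 0.0078125
= 0.5234
Since 0.5234 ≤ 1, prefix-free code exists


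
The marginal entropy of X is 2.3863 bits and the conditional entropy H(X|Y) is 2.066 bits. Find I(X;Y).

I(X;Y) = H(X) - H(X|Y)
I(X;Y) = 2.3863 - 2.066 = 0.3203 bits


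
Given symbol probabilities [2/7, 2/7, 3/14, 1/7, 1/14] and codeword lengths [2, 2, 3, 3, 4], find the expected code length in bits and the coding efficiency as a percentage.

Average length L = Σ p_i × l_i = 2.5000 bits
Entropy H = 2.1820 bits
Efficiency η = H/L × 100% = 87.28%


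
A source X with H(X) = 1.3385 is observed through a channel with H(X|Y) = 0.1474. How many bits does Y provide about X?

I(X;Y) = H(X) - H(X|Y)
I(X;Y) = 1.3385 - 0.1474 = 1.1911 bits


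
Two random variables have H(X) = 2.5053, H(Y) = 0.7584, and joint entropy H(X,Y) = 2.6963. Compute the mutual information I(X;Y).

I(X;Y) = H(X) + H(Y) - H(X,Y)
I(X;Y) = 2.5053 + 0.7584 - 2.6963 = 0.5674 bits


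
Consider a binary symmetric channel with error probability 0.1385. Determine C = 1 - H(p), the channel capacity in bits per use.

For BSC with error probability p:
C = 1 - H(p) where H(p) is binary entropy
H(0.1385) = -0.1385 × log₂(0.1385) - 0.8615 × log₂(0.8615)
H(p) = 0.5803
C = 1 - 0.5803 = 0.4197 bits/use


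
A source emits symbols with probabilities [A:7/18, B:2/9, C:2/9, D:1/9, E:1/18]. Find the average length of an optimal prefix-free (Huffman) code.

Huffman tree construction:
Combine smallest probabilities repeatedly
Resulting codes:
  A: 11 (length 2)
  B: 01 (length 2)
  C: 10 (length 2)
  D: 001 (length 3)
  E: 000 (length 3)
Average length = Σ p(s) × length(s) = 2.1667 bits


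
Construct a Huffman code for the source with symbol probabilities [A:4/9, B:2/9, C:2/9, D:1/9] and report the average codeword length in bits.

Huffman tree construction:
Combine smallest probabilities repeatedly
Resulting codes:
  A: 0 (length 1)
  B: 111 (length 3)
  C: 10 (length 2)
  D: 110 (length 3)
Average length = Σ p(s) × length(s) = 1.8889 bits


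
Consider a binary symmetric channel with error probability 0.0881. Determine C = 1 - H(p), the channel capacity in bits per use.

For BSC with error probability p:
C = 1 - H(p) where H(p) is binary entropy
H(0.0881) = -0.0881 × log₂(0.0881) - 0.9119 × log₂(0.9119)
H(p) = 0.4301
C = 1 - 0.4301 = 0.5699 bits/use


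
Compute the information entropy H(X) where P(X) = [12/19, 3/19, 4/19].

H(X) = -Σ p(x) log₂ p(x)
  -12/19 × log₂(12/19) = 0.4187
  -3/19 × log₂(3/19) = 0.4205
  -4/19 × log₂(4/19) = 0.4732
H(X) = 1.3124 bits


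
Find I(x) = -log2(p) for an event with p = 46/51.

Information content I(x) = -log₂(p(x))
I = -log₂(46/51) = -log₂(0.9020)
I = 0.1489 bits


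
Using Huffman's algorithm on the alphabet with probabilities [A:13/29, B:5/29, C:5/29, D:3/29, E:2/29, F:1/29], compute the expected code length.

Huffman tree construction:
Combine smallest probabilities repeatedly
Resulting codes:
  A: 0 (length 1)
  B: 110 (length 3)
  C: 111 (length 3)
  D: 100 (length 3)
  E: 1011 (length 4)
  F: 1010 (length 4)
Average length = Σ p(s) × length(s) = 2.2069 bits


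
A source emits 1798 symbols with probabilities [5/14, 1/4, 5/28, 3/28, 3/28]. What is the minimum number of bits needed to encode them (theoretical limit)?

Entropy H = 2.1648 bits/symbol
Minimum bits = H × n = 2.1648 × 1798
= 3892.40 bits


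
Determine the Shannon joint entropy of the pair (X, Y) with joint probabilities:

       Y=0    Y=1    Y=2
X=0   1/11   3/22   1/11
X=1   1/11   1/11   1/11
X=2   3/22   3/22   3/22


H(X,Y) = -Σ p(x,y) log₂ p(x,y)
  p(0,0)=1/11: -0.0909 × log₂(0.0909) = 0.3145
  p(0,1)=3/22: -0.1364 × log₂(0.1364) = 0.3920
  p(0,2)=1/11: -0.0909 × log₂(0.0909) = 0.3145
  p(1,0)=1/11: -0.0909 × log₂(0.0909) = 0.3145
  p(1,1)=1/11: -0.0909 × log₂(0.0909) = 0.3145
  p(1,2)=1/11: -0.0909 × log₂(0.0909) = 0.3145
  p(2,0)=3/22: -0.1364 × log₂(0.1364) = 0.3920
  p(2,1)=3/22: -0.1364 × log₂(0.1364) = 0.3920
  p(2,2)=3/22: -0.1364 × log₂(0.1364) = 0.3920
H(X,Y) = 3.1404 bits


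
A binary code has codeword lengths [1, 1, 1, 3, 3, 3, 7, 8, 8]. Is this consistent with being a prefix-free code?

Kraft inequality: Σ 2^(-l_i) ≤ 1 for prefix-free code
Calculating: 2^(-1) + 2^(-1) + 2^(-1) + 2^(-3) + 2^(-3) + 2^(-3) + 2^(-7) + 2^(-8) + 2^(-8)
= 0.5 + 0.5 + 0.5 + 0.125 + 0.125 + 0.125 + 0.0078125 + 0.00390625 + 0.00390625
= 1.8906
Since 1.8906 > 1, prefix-free code does not exist


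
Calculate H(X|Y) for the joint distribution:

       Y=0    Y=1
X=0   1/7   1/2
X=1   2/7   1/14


H(X|Y) = Σ_y p(y) H(X|Y=y)
  p(Y=0) = 3/7, H(X|Y=0) = 0.9183
  p(Y=1) = 4/7, H(X|Y=1) = 0.5436
H(X|Y) = 0.4286×0.9183 + 0.5714×0.5436 = 0.7042 bits


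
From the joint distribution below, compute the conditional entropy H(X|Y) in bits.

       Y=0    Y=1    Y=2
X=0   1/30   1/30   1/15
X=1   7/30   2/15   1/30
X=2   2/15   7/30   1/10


H(X|Y) = Σ_y p(y) H(X|Y=y)
  p(Y=0) = 2/5, H(X|Y=0) = 1.2807
  p(Y=1) = 2/5, H(X|Y=1) = 1.2807
  p(Y=2) = 1/5, H(X|Y=2) = 1.4591
H(X|Y) = 0.4000×1.2807 + 0.4000×1.2807 + 0.2000×1.4591 = 1.3164 bits


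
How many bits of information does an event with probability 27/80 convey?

Information content I(x) = -log₂(p(x))
I = -log₂(27/80) = -log₂(0.3375)
I = 1.5670 bits


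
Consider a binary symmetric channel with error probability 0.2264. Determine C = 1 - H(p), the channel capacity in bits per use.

For BSC with error probability p:
C = 1 - H(p) where H(p) is binary entropy
H(0.2264) = -0.2264 × log₂(0.2264) - 0.7736 × log₂(0.7736)
H(p) = 0.7717
C = 1 - 0.7717 = 0.2283 bits/use


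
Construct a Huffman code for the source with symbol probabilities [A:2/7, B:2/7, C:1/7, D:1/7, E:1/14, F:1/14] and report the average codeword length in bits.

Huffman tree construction:
Combine smallest probabilities repeatedly
Resulting codes:
  A: 01 (length 2)
  B: 10 (length 2)
  C: 110 (length 3)
  D: 111 (length 3)
  E: 000 (length 3)
  F: 001 (length 3)
Average length = Σ p(s) × length(s) = 2.4286 bits


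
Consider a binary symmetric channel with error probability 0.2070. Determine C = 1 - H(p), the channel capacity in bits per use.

For BSC with error probability p:
C = 1 - H(p) where H(p) is binary entropy
H(0.2070) = -0.2070 × log₂(0.2070) - 0.7930 × log₂(0.7930)
H(p) = 0.7357
C = 1 - 0.7357 = 0.2643 bits/use


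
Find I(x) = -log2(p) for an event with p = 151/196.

Information content I(x) = -log₂(p(x))
I = -log₂(151/196) = -log₂(0.7704)
I = 0.3763 bits


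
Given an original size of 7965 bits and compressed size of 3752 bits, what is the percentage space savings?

Space savings = (1 - Compressed/Original) × 100%
= (1 - 3752/7965) × 100%
= 52.89%


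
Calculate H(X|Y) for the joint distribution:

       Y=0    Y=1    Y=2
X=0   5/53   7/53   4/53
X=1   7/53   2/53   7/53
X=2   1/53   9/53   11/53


H(X|Y) = Σ_y p(y) H(X|Y=y)
  p(Y=0) = 13/53, H(X|Y=0) = 1.2957
  p(Y=1) = 18/53, H(X|Y=1) = 1.3821
  p(Y=2) = 22/53, H(X|Y=2) = 1.4728
H(X|Y) = 0.2453×1.2957 + 0.3396×1.3821 + 0.4151×1.4728 = 1.3986 bits


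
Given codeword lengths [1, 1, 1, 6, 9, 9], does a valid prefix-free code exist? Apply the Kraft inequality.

Kraft inequality: Σ 2^(-l_i) ≤ 1 for prefix-free code
Calculating: 2^(-1) + 2^(-1) + 2^(-1) + 2^(-6) + 2^(-9) + 2^(-9)
= 0.5 + 0.5 + 0.5 + 0.015625 + 0.001953125 + 0.001953125
= 1.5195
Since 1.5195 > 1, prefix-free code does not exist


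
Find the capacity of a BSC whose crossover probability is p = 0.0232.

For BSC with error probability p:
C = 1 - H(p) where H(p) is binary entropy
H(0.0232) = -0.0232 × log₂(0.0232) - 0.9768 × log₂(0.9768)
H(p) = 0.1590
C = 1 - 0.1590 = 0.8410 bits/use


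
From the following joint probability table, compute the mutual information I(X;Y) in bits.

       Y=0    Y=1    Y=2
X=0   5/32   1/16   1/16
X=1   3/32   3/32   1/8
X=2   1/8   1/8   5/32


H(X) = 1.5671, H(Y) = 1.5749, H(X,Y) = 3.1022
I(X;Y) = H(X) + H(Y) - H(X,Y) = 0.0398 bits


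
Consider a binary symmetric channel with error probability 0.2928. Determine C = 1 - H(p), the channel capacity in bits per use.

For BSC with error probability p:
C = 1 - H(p) where H(p) is binary entropy
H(0.2928) = -0.2928 × log₂(0.2928) - 0.7072 × log₂(0.7072)
H(p) = 0.8723
C = 1 - 0.8723 = 0.1277 bits/use


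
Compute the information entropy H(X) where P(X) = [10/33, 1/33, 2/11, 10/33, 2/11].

H(X) = -Σ p(x) log₂ p(x)
  -10/33 × log₂(10/33) = 0.5220
  -1/33 × log₂(1/33) = 0.1529
  -2/11 × log₂(2/11) = 0.4472
  -10/33 × log₂(10/33) = 0.5220
  -2/11 × log₂(2/11) = 0.4472
H(X) = 2.0911 bits


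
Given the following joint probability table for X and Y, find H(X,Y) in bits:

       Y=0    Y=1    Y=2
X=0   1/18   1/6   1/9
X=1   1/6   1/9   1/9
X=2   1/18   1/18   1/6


H(X,Y) = -Σ p(x,y) log₂ p(x,y)
  p(0,0)=1/18: -0.0556 × log₂(0.0556) = 0.2317
  p(0,1)=1/6: -0.1667 × log₂(0.1667) = 0.4308
  p(0,2)=1/9: -0.1111 × log₂(0.1111) = 0.3522
  p(1,0)=1/6: -0.1667 × log₂(0.1667) = 0.4308
  p(1,1)=1/9: -0.1111 × log₂(0.1111) = 0.3522
  p(1,2)=1/9: -0.1111 × log₂(0.1111) = 0.3522
  p(2,0)=1/18: -0.0556 × log₂(0.0556) = 0.2317
  p(2,1)=1/18: -0.0556 × log₂(0.0556) = 0.2317
  p(2,2)=1/6: -0.1667 × log₂(0.1667) = 0.4308
H(X,Y) = 3.0441 bits


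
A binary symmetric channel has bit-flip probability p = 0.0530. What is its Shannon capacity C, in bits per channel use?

For BSC with error probability p:
C = 1 - H(p) where H(p) is binary entropy
H(0.0530) = -0.0530 × log₂(0.0530) - 0.9470 × log₂(0.9470)
H(p) = 0.2990
C = 1 - 0.2990 = 0.7010 bits/use


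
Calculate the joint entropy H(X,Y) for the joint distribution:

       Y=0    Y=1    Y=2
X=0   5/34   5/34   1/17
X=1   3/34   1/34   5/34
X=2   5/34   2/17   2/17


H(X,Y) = -Σ p(x,y) log₂ p(x,y)
  p(0,0)=5/34: -0.1471 × log₂(0.1471) = 0.4067
  p(0,1)=5/34: -0.1471 × log₂(0.1471) = 0.4067
  p(0,2)=1/17: -0.0588 × log₂(0.0588) = 0.2404
  p(1,0)=3/34: -0.0882 × log₂(0.0882) = 0.3090
  p(1,1)=1/34: -0.0294 × log₂(0.0294) = 0.1496
  p(1,2)=5/34: -0.1471 × log₂(0.1471) = 0.4067
  p(2,0)=5/34: -0.1471 × log₂(0.1471) = 0.4067
  p(2,1)=2/17: -0.1176 × log₂(0.1176) = 0.3632
  p(2,2)=2/17: -0.1176 × log₂(0.1176) = 0.3632
H(X,Y) = 3.0524 bits


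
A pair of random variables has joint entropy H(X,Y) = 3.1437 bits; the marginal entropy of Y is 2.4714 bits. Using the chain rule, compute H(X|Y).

Chain rule: H(X,Y) = H(X|Y) + H(Y)
H(X|Y) = H(X,Y) - H(Y) = 3.1437 - 2.4714 = 0.6723 bits


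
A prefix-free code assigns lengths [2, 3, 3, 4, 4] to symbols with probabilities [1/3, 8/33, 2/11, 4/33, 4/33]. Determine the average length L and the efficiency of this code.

Average length L = Σ p_i × l_i = 2.9091 bits
Entropy H = 2.2091 bits
Efficiency η = H/L × 100% = 75.94%


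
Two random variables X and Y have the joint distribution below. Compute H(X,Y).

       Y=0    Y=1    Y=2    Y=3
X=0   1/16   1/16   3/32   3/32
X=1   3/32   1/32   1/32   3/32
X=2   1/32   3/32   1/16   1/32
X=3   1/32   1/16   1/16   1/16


H(X,Y) = -Σ p(x,y) log₂ p(x,y)
  p(0,0)=1/16: -0.0625 × log₂(0.0625) = 0.2500
  p(0,1)=1/16: -0.0625 × log₂(0.0625) = 0.2500
  p(0,2)=3/32: -0.0938 × log₂(0.0938) = 0.3202
  p(0,3)=3/32: -0.0938 × log₂(0.0938) = 0.3202
  p(1,0)=3/32: -0.0938 × log₂(0.0938) = 0.3202
  p(1,1)=1/32: -0.0312 × log₂(0.0312) = 0.1562
  p(1,2)=1/32: -0.0312 × log₂(0.0312) = 0.1562
  p(1,3)=3/32: -0.0938 × log₂(0.0938) = 0.3202
  p(2,0)=1/32: -0.0312 × log₂(0.0312) = 0.1562
  p(2,1)=3/32: -0.0938 × log₂(0.0938) = 0.3202
  p(2,2)=1/16: -0.0625 × log₂(0.0625) = 0.2500
  p(2,3)=1/32: -0.0312 × log₂(0.0312) = 0.1562
  p(3,0)=1/32: -0.0312 × log₂(0.0312) = 0.1562
  p(3,1)=1/16: -0.0625 × log₂(0.0625) = 0.2500
  p(3,2)=1/16: -0.0625 × log₂(0.0625) = 0.2500
  p(3,3)=1/16: -0.0625 × log₂(0.0625) = 0.2500
H(X,Y) = 3.8820 bits


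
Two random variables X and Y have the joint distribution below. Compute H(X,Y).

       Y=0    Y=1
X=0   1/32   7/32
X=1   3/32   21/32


H(X,Y) = -Σ p(x,y) log₂ p(x,y)
  p(0,0)=1/32: -0.0312 × log₂(0.0312) = 0.1562
  p(0,1)=7/32: -0.2188 × log₂(0.2188) = 0.4796
  p(1,0)=3/32: -0.0938 × log₂(0.0938) = 0.3202
  p(1,1)=21/32: -0.6562 × log₂(0.6562) = 0.3988
H(X,Y) = 1.3548 bits


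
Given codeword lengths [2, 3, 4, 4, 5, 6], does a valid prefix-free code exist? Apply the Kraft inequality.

Kraft inequality: Σ 2^(-l_i) ≤ 1 for prefix-free code
Calculating: 2^(-2) + 2^(-3) + 2^(-4) + 2^(-4) + 2^(-5) + 2^(-6)
= 0.25 + 0.125 + 0.0625 + 0.0625 + 0.03125 + 0.015625
= 0.5469
Since 0.5469 ≤ 1, prefix-free code exists


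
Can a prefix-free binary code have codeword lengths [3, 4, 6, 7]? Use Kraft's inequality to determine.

Kraft inequality: Σ 2^(-l_i) ≤ 1 for prefix-free code
Calculating: 2^(-3) + 2^(-4) + 2^(-6) + 2^(-7)
= 0.125 + 0.0625 + 0.015625 + 0.0078125
= 0.2109
Since 0.2109 ≤ 1, prefix-free code exists


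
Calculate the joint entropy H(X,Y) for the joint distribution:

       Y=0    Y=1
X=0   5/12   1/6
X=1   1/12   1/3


H(X,Y) = -Σ p(x,y) log₂ p(x,y)
  p(0,0)=5/12: -0.4167 × log₂(0.4167) = 0.5263
  p(0,1)=1/6: -0.1667 × log₂(0.1667) = 0.4308
  p(1,0)=1/12: -0.0833 × log₂(0.0833) = 0.2987
  p(1,1)=1/3: -0.3333 × log₂(0.3333) = 0.5283
H(X,Y) = 1.7842 bits


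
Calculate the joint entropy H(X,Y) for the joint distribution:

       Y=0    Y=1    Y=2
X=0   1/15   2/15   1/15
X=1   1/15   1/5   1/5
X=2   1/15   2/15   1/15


H(X,Y) = -Σ p(x,y) log₂ p(x,y)
  p(0,0)=1/15: -0.0667 × log₂(0.0667) = 0.2605
  p(0,1)=2/15: -0.1333 × log₂(0.1333) = 0.3876
  p(0,2)=1/15: -0.0667 × log₂(0.0667) = 0.2605
  p(1,0)=1/15: -0.0667 × log₂(0.0667) = 0.2605
  p(1,1)=1/5: -0.2000 × log₂(0.2000) = 0.4644
  p(1,2)=1/5: -0.2000 × log₂(0.2000) = 0.4644
  p(2,0)=1/15: -0.0667 × log₂(0.0667) = 0.2605
  p(2,1)=2/15: -0.1333 × log₂(0.1333) = 0.3876
  p(2,2)=1/15: -0.0667 × log₂(0.0667) = 0.2605
H(X,Y) = 3.0062 bits


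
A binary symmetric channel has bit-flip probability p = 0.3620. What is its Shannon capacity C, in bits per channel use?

For BSC with error probability p:
C = 1 - H(p) where H(p) is binary entropy
H(0.3620) = -0.3620 × log₂(0.3620) - 0.6380 × log₂(0.6380)
H(p) = 0.9443
C = 1 - 0.9443 = 0.0557 bits/use


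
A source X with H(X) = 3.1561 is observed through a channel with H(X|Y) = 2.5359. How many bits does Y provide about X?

I(X;Y) = H(X) - H(X|Y)
I(X;Y) = 3.1561 - 2.5359 = 0.6202 bits


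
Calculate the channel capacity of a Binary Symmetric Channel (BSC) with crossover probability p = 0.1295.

For BSC with error probability p:
C = 1 - H(p) where H(p) is binary entropy
H(0.1295) = -0.1295 × log₂(0.1295) - 0.8705 × log₂(0.8705)
H(p) = 0.5561
C = 1 - 0.5561 = 0.4439 bits/use


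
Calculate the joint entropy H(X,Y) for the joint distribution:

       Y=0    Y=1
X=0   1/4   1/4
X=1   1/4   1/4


H(X,Y) = -Σ p(x,y) log₂ p(x,y)
  p(0,0)=1/4: -0.2500 × log₂(0.2500) = 0.5000
  p(0,1)=1/4: -0.2500 × log₂(0.2500) = 0.5000
  p(1,0)=1/4: -0.2500 × log₂(0.2500) = 0.5000
  p(1,1)=1/4: -0.2500 × log₂(0.2500) = 0.5000
H(X,Y) = 2.0000 bits
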